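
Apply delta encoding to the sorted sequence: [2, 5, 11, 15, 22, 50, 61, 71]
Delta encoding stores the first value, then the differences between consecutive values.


First value: 2
Deltas:
  5 - 2 = 3
  11 - 5 = 6
  15 - 11 = 4
  22 - 15 = 7
  50 - 22 = 28
  61 - 50 = 11
  71 - 61 = 10


Delta encoded: [2, 3, 6, 4, 7, 28, 11, 10]


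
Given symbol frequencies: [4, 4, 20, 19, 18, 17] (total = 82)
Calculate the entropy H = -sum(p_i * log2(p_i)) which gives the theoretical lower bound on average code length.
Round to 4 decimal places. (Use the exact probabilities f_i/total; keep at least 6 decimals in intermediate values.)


Per-symbol terms -p_i * log2(p_i) with p_i = f_i/82:
  p = 4/82 = 0.048780: log2(p) = -4.357552, -p*log2(p) = 0.212564
  p = 4/82 = 0.048780: log2(p) = -4.357552, -p*log2(p) = 0.212564
  p = 20/82 = 0.243902: log2(p) = -2.035624, -p*log2(p) = 0.496494
  p = 19/82 = 0.231707: log2(p) = -2.109624, -p*log2(p) = 0.488815
  p = 18/82 = 0.219512: log2(p) = -2.187627, -p*log2(p) = 0.480211
  p = 17/82 = 0.207317: log2(p) = -2.270089, -p*log2(p) = 0.470628
H = 0.212564 + 0.212564 + 0.496494 + 0.488815 + 0.480211 + 0.470628 = 2.361276

H = 2.3613 bits/symbol


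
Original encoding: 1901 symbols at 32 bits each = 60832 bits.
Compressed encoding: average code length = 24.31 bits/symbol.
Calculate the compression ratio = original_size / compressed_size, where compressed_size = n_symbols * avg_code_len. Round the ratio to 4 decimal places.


original_size = n_symbols * orig_bits = 1901 * 32 = 60832 bits
compressed_size = n_symbols * avg_code_len = 1901 * 24.31 = 46213.31 bits
ratio = original_size / compressed_size = 60832 / 46213.31 = 1.3163

Compression ratio = 1.3163


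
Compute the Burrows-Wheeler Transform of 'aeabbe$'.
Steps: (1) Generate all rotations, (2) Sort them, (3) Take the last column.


Rotations (sorted):
  0: $aeabbe -> last char: e
  1: abbe$ae -> last char: e
  2: aeabbe$ -> last char: $
  3: bbe$aea -> last char: a
  4: be$aeab -> last char: b
  5: e$aeabb -> last char: b
  6: eabbe$a -> last char: a


BWT = ee$abba


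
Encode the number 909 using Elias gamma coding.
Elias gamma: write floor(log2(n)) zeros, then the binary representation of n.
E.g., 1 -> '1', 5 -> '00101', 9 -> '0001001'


num_bits = floor(log2(909)) + 1 = 10
leading_zeros = num_bits - 1 = 9
binary(909) = 1110001101

Elias gamma(909) = '000000000' + '1110001101' = 0000000001110001101 (19 bits)


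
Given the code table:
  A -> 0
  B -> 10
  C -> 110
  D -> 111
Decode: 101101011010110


Decoding:
10 -> B
110 -> C
10 -> B
110 -> C
10 -> B
110 -> C


Result: BCBCBC


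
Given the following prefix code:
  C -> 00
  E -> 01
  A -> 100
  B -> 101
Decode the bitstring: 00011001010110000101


Decoding step by step:
Bits 00 -> C
Bits 01 -> E
Bits 100 -> A
Bits 101 -> B
Bits 01 -> E
Bits 100 -> A
Bits 00 -> C
Bits 101 -> B


Decoded message: CEABEACB


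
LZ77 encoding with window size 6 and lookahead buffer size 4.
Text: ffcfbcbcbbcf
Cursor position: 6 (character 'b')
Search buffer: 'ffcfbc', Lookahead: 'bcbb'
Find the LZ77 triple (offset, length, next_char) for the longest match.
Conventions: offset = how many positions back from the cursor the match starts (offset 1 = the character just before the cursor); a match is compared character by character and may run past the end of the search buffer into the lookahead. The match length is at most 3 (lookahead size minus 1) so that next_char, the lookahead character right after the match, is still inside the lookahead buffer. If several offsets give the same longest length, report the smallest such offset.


Try each offset into the search buffer:
  offset=1 (pos 5, char 'c'): match length 0
  offset=2 (pos 4, char 'b'): match length 3
  offset=3 (pos 3, char 'f'): match length 0
  offset=4 (pos 2, char 'c'): match length 0
  offset=5 (pos 1, char 'f'): match length 0
  offset=6 (pos 0, char 'f'): match length 0
Longest match has length 3 at offset 2.
next_char = character at position 6 + 3 = 9 -> 'b'

Best match: offset=2, length=3 (matching 'bcb' starting at position 4)
LZ77 triple: (2, 3, 'b')


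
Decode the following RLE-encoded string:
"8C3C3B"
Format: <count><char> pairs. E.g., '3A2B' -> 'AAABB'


Expanding each <count><char> pair:
  8C -> 'CCCCCCCC'
  3C -> 'CCC'
  3B -> 'BBB'

Decoded = CCCCCCCCCCCBBB


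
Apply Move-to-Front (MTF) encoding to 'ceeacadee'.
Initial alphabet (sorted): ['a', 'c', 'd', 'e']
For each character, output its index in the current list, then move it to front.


MTF encoding:
'c': index 1 in ['a', 'c', 'd', 'e'] -> ['c', 'a', 'd', 'e']
'e': index 3 in ['c', 'a', 'd', 'e'] -> ['e', 'c', 'a', 'd']
'e': index 0 in ['e', 'c', 'a', 'd'] -> ['e', 'c', 'a', 'd']
'a': index 2 in ['e', 'c', 'a', 'd'] -> ['a', 'e', 'c', 'd']
'c': index 2 in ['a', 'e', 'c', 'd'] -> ['c', 'a', 'e', 'd']
'a': index 1 in ['c', 'a', 'e', 'd'] -> ['a', 'c', 'e', 'd']
'd': index 3 in ['a', 'c', 'e', 'd'] -> ['d', 'a', 'c', 'e']
'e': index 3 in ['d', 'a', 'c', 'e'] -> ['e', 'd', 'a', 'c']
'e': index 0 in ['e', 'd', 'a', 'c'] -> ['e', 'd', 'a', 'c']


Output: [1, 3, 0, 2, 2, 1, 3, 3, 0]


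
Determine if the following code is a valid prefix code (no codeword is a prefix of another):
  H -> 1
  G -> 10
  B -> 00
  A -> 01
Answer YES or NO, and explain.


Checking each pair (does one codeword prefix another?):
  H='1' vs G='10': prefix -- VIOLATION

NO -- this is NOT a valid prefix code. H (1) is a prefix of G (10).


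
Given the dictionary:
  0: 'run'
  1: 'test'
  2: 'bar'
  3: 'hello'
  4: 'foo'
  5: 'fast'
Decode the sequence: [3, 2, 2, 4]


Look up each index in the dictionary:
  3 -> 'hello'
  2 -> 'bar'
  2 -> 'bar'
  4 -> 'foo'

Decoded: "hello bar bar foo"


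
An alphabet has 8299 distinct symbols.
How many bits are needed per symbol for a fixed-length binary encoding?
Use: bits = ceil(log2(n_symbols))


log2(8299) = 13.0187
Bracket: 2^13 = 8192 < 8299 <= 2^14 = 16384
So ceil(log2(8299)) = 14

bits = ceil(log2(8299)) = ceil(13.0187) = 14 bits


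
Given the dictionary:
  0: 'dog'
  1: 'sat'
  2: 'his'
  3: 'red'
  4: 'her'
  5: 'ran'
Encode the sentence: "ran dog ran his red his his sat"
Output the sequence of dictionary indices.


Look up each word in the dictionary:
  'ran' -> 5
  'dog' -> 0
  'ran' -> 5
  'his' -> 2
  'red' -> 3
  'his' -> 2
  'his' -> 2
  'sat' -> 1

Encoded: [5, 0, 5, 2, 3, 2, 2, 1]


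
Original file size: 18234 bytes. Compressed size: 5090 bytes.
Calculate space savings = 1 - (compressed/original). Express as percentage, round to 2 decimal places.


ratio = compressed/original = 5090/18234 = 0.279149
savings = 1 - ratio = 1 - 0.279149 = 0.720851
as a percentage: 0.720851 * 100 = 72.09%

Space savings = 1 - 5090/18234 = 72.09%


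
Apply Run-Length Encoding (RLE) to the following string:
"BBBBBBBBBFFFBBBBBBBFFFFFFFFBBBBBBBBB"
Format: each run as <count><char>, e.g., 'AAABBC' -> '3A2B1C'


Scanning runs left to right:
  i=0: run of 'B' x 9 -> '9B'
  i=9: run of 'F' x 3 -> '3F'
  i=12: run of 'B' x 7 -> '7B'
  i=19: run of 'F' x 8 -> '8F'
  i=27: run of 'B' x 9 -> '9B'

RLE = 9B3F7B8F9B


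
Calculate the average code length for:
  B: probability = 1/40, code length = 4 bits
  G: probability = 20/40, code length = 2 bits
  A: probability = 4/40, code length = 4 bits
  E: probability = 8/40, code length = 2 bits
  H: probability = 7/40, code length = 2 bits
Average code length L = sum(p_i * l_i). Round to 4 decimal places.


Weighted contributions p_i * l_i:
  B: (1/40) * 4 = 4/40
  G: (20/40) * 2 = 40/40
  A: (4/40) * 4 = 16/40
  E: (8/40) * 2 = 16/40
  H: (7/40) * 2 = 14/40
Sum = (4 + 40 + 16 + 16 + 14)/40 = 90/40

L = 90/40 = 2.2500 bits/symbol


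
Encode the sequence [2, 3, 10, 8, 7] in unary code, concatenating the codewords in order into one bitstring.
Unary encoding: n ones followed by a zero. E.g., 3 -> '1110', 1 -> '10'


Encode each number as n ones followed by a terminating 0:
  2 -> 110 (3 bits)
  3 -> 1110 (4 bits)
  10 -> 11111111110 (11 bits)
  8 -> 111111110 (9 bits)
  7 -> 11111110 (8 bits)
Total length = 3 + 4 + 11 + 9 + 8 = 35 bits.

Unary([2, 3, 10, 8, 7]) = 11011101111111111011111111011111110 (35 bits)


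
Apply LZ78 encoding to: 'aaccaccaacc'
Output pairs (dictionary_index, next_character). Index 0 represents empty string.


LZ78 encoding steps:
Dictionary: {0: ''}
Step 1: w='' (idx 0), next='a' -> output (0, 'a'), add 'a' as idx 1
Step 2: w='a' (idx 1), next='c' -> output (1, 'c'), add 'ac' as idx 2
Step 3: w='' (idx 0), next='c' -> output (0, 'c'), add 'c' as idx 3
Step 4: w='ac' (idx 2), next='c' -> output (2, 'c'), add 'acc' as idx 4
Step 5: w='a' (idx 1), next='a' -> output (1, 'a'), add 'aa' as idx 5
Step 6: w='c' (idx 3), next='c' -> output (3, 'c'), add 'cc' as idx 6


Encoded: [(0, 'a'), (1, 'c'), (0, 'c'), (2, 'c'), (1, 'a'), (3, 'c')]


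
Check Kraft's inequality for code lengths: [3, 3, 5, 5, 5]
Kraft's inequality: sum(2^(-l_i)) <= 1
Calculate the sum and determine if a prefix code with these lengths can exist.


Sum = 2^(-3) + 2^(-3) + 2^(-5) + 2^(-5) + 2^(-5)
    = 0.125 + 0.125 + 0.03125 + 0.03125 + 0.03125
    = 11/32 = 0.34375
Since 0.34375 <= 1, Kraft's inequality IS satisfied.
A prefix code with these lengths CAN exist.

Kraft sum = 0.34375. Satisfied.


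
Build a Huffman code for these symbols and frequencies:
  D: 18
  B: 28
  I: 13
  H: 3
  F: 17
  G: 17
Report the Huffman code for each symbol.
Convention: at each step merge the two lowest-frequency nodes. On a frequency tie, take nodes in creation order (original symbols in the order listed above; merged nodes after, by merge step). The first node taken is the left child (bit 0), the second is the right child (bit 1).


Huffman tree construction:
Step 1: Merge H(3) + I(13) = 16
Step 2: Merge (H+I)(16) + F(17) = 33
Step 3: Merge G(17) + D(18) = 35
Step 4: Merge B(28) + ((H+I)+F)(33) = 61
Step 5: Merge (G+D)(35) + (B+((H+I)+F))(61) = 96
Read each symbol's code off the tree from the root (left child = 0, right child = 1).

Codes:
  D: 01 (length 2)
  B: 10 (length 2)
  I: 1101 (length 4)
  H: 1100 (length 4)
  F: 111 (length 3)
  G: 00 (length 2)
Average code length: 241/96 = 2.5104 bits/symbol


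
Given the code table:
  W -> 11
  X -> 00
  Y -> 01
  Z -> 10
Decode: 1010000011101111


Decoding:
10 -> Z
10 -> Z
00 -> X
00 -> X
11 -> W
10 -> Z
11 -> W
11 -> W


Result: ZZXXWZWW


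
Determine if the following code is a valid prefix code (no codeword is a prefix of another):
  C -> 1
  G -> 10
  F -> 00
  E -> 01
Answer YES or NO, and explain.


Checking each pair (does one codeword prefix another?):
  C='1' vs G='10': prefix -- VIOLATION

NO -- this is NOT a valid prefix code. C (1) is a prefix of G (10).


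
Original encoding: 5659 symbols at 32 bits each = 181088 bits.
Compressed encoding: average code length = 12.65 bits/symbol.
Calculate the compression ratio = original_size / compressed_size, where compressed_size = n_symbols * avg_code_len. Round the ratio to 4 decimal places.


original_size = n_symbols * orig_bits = 5659 * 32 = 181088 bits
compressed_size = n_symbols * avg_code_len = 5659 * 12.65 = 71586.35 bits
ratio = original_size / compressed_size = 181088 / 71586.35 = 2.5296

Compression ratio = 2.5296


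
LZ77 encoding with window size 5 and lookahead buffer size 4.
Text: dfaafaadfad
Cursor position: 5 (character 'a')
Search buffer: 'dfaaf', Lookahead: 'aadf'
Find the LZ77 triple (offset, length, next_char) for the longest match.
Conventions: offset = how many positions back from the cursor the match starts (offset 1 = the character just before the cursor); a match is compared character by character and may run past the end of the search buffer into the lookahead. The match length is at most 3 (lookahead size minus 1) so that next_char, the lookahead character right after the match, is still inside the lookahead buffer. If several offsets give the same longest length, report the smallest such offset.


Try each offset into the search buffer:
  offset=1 (pos 4, char 'f'): match length 0
  offset=2 (pos 3, char 'a'): match length 1
  offset=3 (pos 2, char 'a'): match length 2
  offset=4 (pos 1, char 'f'): match length 0
  offset=5 (pos 0, char 'd'): match length 0
Longest match has length 2 at offset 3.
next_char = character at position 5 + 2 = 7 -> 'd'

Best match: offset=3, length=2 (matching 'aa' starting at position 2)
LZ77 triple: (3, 2, 'd')


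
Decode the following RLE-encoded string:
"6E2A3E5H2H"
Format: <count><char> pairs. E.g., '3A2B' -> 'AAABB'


Expanding each <count><char> pair:
  6E -> 'EEEEEE'
  2A -> 'AA'
  3E -> 'EEE'
  5H -> 'HHHHH'
  2H -> 'HH'

Decoded = EEEEEEAAEEEHHHHHHH


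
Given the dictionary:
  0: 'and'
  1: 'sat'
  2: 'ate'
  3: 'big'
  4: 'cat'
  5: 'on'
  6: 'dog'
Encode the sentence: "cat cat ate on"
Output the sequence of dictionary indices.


Look up each word in the dictionary:
  'cat' -> 4
  'cat' -> 4
  'ate' -> 2
  'on' -> 5

Encoded: [4, 4, 2, 5]


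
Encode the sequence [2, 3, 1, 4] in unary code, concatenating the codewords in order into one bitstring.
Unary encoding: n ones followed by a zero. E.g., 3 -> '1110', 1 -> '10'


Encode each number as n ones followed by a terminating 0:
  2 -> 110 (3 bits)
  3 -> 1110 (4 bits)
  1 -> 10 (2 bits)
  4 -> 11110 (5 bits)
Total length = 3 + 4 + 2 + 5 = 14 bits.

Unary([2, 3, 1, 4]) = 11011101011110 (14 bits)


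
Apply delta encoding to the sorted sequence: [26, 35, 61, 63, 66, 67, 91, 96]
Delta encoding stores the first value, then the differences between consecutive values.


First value: 26
Deltas:
  35 - 26 = 9
  61 - 35 = 26
  63 - 61 = 2
  66 - 63 = 3
  67 - 66 = 1
  91 - 67 = 24
  96 - 91 = 5


Delta encoded: [26, 9, 26, 2, 3, 1, 24, 5]


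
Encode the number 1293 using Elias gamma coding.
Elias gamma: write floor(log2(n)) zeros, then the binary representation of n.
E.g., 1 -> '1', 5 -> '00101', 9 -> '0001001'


num_bits = floor(log2(1293)) + 1 = 11
leading_zeros = num_bits - 1 = 10
binary(1293) = 10100001101

Elias gamma(1293) = '0000000000' + '10100001101' = 000000000010100001101 (21 bits)


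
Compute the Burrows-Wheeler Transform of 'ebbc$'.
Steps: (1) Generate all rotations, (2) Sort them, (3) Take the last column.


Rotations (sorted):
  0: $ebbc -> last char: c
  1: bbc$e -> last char: e
  2: bc$eb -> last char: b
  3: c$ebb -> last char: b
  4: ebbc$ -> last char: $


BWT = cebb$


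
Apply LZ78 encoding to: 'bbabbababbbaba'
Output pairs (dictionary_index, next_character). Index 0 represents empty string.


LZ78 encoding steps:
Dictionary: {0: ''}
Step 1: w='' (idx 0), next='b' -> output (0, 'b'), add 'b' as idx 1
Step 2: w='b' (idx 1), next='a' -> output (1, 'a'), add 'ba' as idx 2
Step 3: w='b' (idx 1), next='b' -> output (1, 'b'), add 'bb' as idx 3
Step 4: w='' (idx 0), next='a' -> output (0, 'a'), add 'a' as idx 4
Step 5: w='ba' (idx 2), next='b' -> output (2, 'b'), add 'bab' as idx 5
Step 6: w='bb' (idx 3), next='a' -> output (3, 'a'), add 'bba' as idx 6
Step 7: w='ba' (idx 2), end of input -> output (2, '')


Encoded: [(0, 'b'), (1, 'a'), (1, 'b'), (0, 'a'), (2, 'b'), (3, 'a'), (2, '')]


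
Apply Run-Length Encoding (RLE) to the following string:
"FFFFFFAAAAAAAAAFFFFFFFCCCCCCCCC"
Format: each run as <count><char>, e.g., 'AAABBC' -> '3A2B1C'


Scanning runs left to right:
  i=0: run of 'F' x 6 -> '6F'
  i=6: run of 'A' x 9 -> '9A'
  i=15: run of 'F' x 7 -> '7F'
  i=22: run of 'C' x 9 -> '9C'

RLE = 6F9A7F9C


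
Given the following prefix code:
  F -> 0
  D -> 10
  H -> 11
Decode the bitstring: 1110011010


Decoding step by step:
Bits 11 -> H
Bits 10 -> D
Bits 0 -> F
Bits 11 -> H
Bits 0 -> F
Bits 10 -> D


Decoded message: HDFHFD


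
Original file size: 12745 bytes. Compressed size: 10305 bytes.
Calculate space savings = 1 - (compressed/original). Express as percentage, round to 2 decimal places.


ratio = compressed/original = 10305/12745 = 0.808552
savings = 1 - ratio = 1 - 0.808552 = 0.191448
as a percentage: 0.191448 * 100 = 19.14%

Space savings = 1 - 10305/12745 = 19.14%


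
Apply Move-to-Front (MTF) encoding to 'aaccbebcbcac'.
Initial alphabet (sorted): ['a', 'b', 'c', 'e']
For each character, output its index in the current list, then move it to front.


MTF encoding:
'a': index 0 in ['a', 'b', 'c', 'e'] -> ['a', 'b', 'c', 'e']
'a': index 0 in ['a', 'b', 'c', 'e'] -> ['a', 'b', 'c', 'e']
'c': index 2 in ['a', 'b', 'c', 'e'] -> ['c', 'a', 'b', 'e']
'c': index 0 in ['c', 'a', 'b', 'e'] -> ['c', 'a', 'b', 'e']
'b': index 2 in ['c', 'a', 'b', 'e'] -> ['b', 'c', 'a', 'e']
'e': index 3 in ['b', 'c', 'a', 'e'] -> ['e', 'b', 'c', 'a']
'b': index 1 in ['e', 'b', 'c', 'a'] -> ['b', 'e', 'c', 'a']
'c': index 2 in ['b', 'e', 'c', 'a'] -> ['c', 'b', 'e', 'a']
'b': index 1 in ['c', 'b', 'e', 'a'] -> ['b', 'c', 'e', 'a']
'c': index 1 in ['b', 'c', 'e', 'a'] -> ['c', 'b', 'e', 'a']
'a': index 3 in ['c', 'b', 'e', 'a'] -> ['a', 'c', 'b', 'e']
'c': index 1 in ['a', 'c', 'b', 'e'] -> ['c', 'a', 'b', 'e']


Output: [0, 0, 2, 0, 2, 3, 1, 2, 1, 1, 3, 1]


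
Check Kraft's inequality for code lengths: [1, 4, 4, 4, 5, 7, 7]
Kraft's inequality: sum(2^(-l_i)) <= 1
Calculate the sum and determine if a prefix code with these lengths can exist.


Sum = 2^(-1) + 2^(-4) + 2^(-4) + 2^(-4) + 2^(-5) + 2^(-7) + 2^(-7)
    = 0.5 + 0.0625 + 0.0625 + 0.0625 + 0.03125 + 0.0078125 + 0.0078125
    = 94/128 = 0.734375
Since 0.734375 <= 1, Kraft's inequality IS satisfied.
A prefix code with these lengths CAN exist.

Kraft sum = 0.734375. Satisfied.


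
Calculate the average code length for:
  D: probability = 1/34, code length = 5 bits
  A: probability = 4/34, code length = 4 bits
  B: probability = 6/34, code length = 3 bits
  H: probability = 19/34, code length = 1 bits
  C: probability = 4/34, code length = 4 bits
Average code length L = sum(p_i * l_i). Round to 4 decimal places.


Weighted contributions p_i * l_i:
  D: (1/34) * 5 = 5/34
  A: (4/34) * 4 = 16/34
  B: (6/34) * 3 = 18/34
  H: (19/34) * 1 = 19/34
  C: (4/34) * 4 = 16/34
Sum = (5 + 16 + 18 + 19 + 16)/34 = 74/34

L = 74/34 = 2.1765 bits/symbol


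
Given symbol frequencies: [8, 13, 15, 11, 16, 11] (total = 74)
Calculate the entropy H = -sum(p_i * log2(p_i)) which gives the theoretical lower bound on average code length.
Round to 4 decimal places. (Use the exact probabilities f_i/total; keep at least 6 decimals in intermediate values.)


Per-symbol terms -p_i * log2(p_i) with p_i = f_i/74:
  p = 8/74 = 0.108108: log2(p) = -3.209453, -p*log2(p) = 0.346968
  p = 13/74 = 0.175676: log2(p) = -2.509014, -p*log2(p) = 0.440773
  p = 15/74 = 0.202703: log2(p) = -2.302563, -p*log2(p) = 0.466736
  p = 11/74 = 0.148649: log2(p) = -2.750022, -p*log2(p) = 0.408787
  p = 16/74 = 0.216216: log2(p) = -2.209453, -p*log2(p) = 0.477720
  p = 11/74 = 0.148649: log2(p) = -2.750022, -p*log2(p) = 0.408787
H = 0.346968 + 0.440773 + 0.466736 + 0.408787 + 0.477720 + 0.408787 = 2.549771

H = 2.5498 bits/symbol


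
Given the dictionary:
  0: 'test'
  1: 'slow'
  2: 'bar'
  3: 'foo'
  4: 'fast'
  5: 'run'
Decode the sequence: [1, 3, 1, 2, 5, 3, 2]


Look up each index in the dictionary:
  1 -> 'slow'
  3 -> 'foo'
  1 -> 'slow'
  2 -> 'bar'
  5 -> 'run'
  3 -> 'foo'
  2 -> 'bar'

Decoded: "slow foo slow bar run foo bar"


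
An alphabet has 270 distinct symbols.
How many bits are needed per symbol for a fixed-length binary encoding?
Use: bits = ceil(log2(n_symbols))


log2(270) = 8.0768
Bracket: 2^8 = 256 < 270 <= 2^9 = 512
So ceil(log2(270)) = 9

bits = ceil(log2(270)) = ceil(8.0768) = 9 bits


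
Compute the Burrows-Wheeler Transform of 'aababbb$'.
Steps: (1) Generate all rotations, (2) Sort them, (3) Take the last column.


Rotations (sorted):
  0: $aababbb -> last char: b
  1: aababbb$ -> last char: $
  2: ababbb$a -> last char: a
  3: abbb$aab -> last char: b
  4: b$aababb -> last char: b
  5: babbb$aa -> last char: a
  6: bb$aabab -> last char: b
  7: bbb$aaba -> last char: a


BWT = b$abbaba


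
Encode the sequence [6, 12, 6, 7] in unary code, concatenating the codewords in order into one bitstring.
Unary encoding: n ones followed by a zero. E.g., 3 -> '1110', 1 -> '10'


Encode each number as n ones followed by a terminating 0:
  6 -> 1111110 (7 bits)
  12 -> 1111111111110 (13 bits)
  6 -> 1111110 (7 bits)
  7 -> 11111110 (8 bits)
Total length = 7 + 13 + 7 + 8 = 35 bits.

Unary([6, 12, 6, 7]) = 11111101111111111110111111011111110 (35 bits)


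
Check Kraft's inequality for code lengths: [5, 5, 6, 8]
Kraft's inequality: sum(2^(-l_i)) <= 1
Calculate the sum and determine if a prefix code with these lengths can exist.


Sum = 2^(-5) + 2^(-5) + 2^(-6) + 2^(-8)
    = 0.03125 + 0.03125 + 0.015625 + 0.00390625
    = 21/256 = 0.08203125
Since 0.08203125 <= 1, Kraft's inequality IS satisfied.
A prefix code with these lengths CAN exist.

Kraft sum = 0.08203125. Satisfied.


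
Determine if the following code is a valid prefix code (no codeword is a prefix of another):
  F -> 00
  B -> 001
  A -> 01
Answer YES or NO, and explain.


Checking each pair (does one codeword prefix another?):
  F='00' vs B='001': prefix -- VIOLATION

NO -- this is NOT a valid prefix code. F (00) is a prefix of B (001).


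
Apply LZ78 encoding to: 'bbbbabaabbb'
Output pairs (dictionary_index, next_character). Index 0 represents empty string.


LZ78 encoding steps:
Dictionary: {0: ''}
Step 1: w='' (idx 0), next='b' -> output (0, 'b'), add 'b' as idx 1
Step 2: w='b' (idx 1), next='b' -> output (1, 'b'), add 'bb' as idx 2
Step 3: w='b' (idx 1), next='a' -> output (1, 'a'), add 'ba' as idx 3
Step 4: w='ba' (idx 3), next='a' -> output (3, 'a'), add 'baa' as idx 4
Step 5: w='bb' (idx 2), next='b' -> output (2, 'b'), add 'bbb' as idx 5


Encoded: [(0, 'b'), (1, 'b'), (1, 'a'), (3, 'a'), (2, 'b')]


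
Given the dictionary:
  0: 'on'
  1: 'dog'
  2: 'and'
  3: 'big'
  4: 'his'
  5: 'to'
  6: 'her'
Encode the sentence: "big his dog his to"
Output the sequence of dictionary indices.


Look up each word in the dictionary:
  'big' -> 3
  'his' -> 4
  'dog' -> 1
  'his' -> 4
  'to' -> 5

Encoded: [3, 4, 1, 4, 5]


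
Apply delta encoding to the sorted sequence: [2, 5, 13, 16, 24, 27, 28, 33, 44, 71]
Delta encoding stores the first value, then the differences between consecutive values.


First value: 2
Deltas:
  5 - 2 = 3
  13 - 5 = 8
  16 - 13 = 3
  24 - 16 = 8
  27 - 24 = 3
  28 - 27 = 1
  33 - 28 = 5
  44 - 33 = 11
  71 - 44 = 27


Delta encoded: [2, 3, 8, 3, 8, 3, 1, 5, 11, 27]


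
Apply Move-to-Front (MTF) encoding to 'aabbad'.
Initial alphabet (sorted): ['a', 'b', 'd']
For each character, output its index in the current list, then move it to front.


MTF encoding:
'a': index 0 in ['a', 'b', 'd'] -> ['a', 'b', 'd']
'a': index 0 in ['a', 'b', 'd'] -> ['a', 'b', 'd']
'b': index 1 in ['a', 'b', 'd'] -> ['b', 'a', 'd']
'b': index 0 in ['b', 'a', 'd'] -> ['b', 'a', 'd']
'a': index 1 in ['b', 'a', 'd'] -> ['a', 'b', 'd']
'd': index 2 in ['a', 'b', 'd'] -> ['d', 'a', 'b']


Output: [0, 0, 1, 0, 1, 2]


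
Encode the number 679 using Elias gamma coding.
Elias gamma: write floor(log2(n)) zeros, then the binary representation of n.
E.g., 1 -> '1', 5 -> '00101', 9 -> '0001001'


num_bits = floor(log2(679)) + 1 = 10
leading_zeros = num_bits - 1 = 9
binary(679) = 1010100111

Elias gamma(679) = '000000000' + '1010100111' = 0000000001010100111 (19 bits)


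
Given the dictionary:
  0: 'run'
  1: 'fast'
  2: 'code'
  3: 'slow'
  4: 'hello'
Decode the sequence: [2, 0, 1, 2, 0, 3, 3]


Look up each index in the dictionary:
  2 -> 'code'
  0 -> 'run'
  1 -> 'fast'
  2 -> 'code'
  0 -> 'run'
  3 -> 'slow'
  3 -> 'slow'

Decoded: "code run fast code run slow slow"


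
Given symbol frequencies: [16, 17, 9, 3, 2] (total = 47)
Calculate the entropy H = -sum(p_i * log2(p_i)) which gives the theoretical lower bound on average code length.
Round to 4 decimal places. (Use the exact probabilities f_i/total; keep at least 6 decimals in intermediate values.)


Per-symbol terms -p_i * log2(p_i) with p_i = f_i/47:
  p = 16/47 = 0.340426: log2(p) = -1.554589, -p*log2(p) = 0.529222
  p = 17/47 = 0.361702: log2(p) = -1.467126, -p*log2(p) = 0.530663
  p = 9/47 = 0.191489: log2(p) = -2.384664, -p*log2(p) = 0.456638
  p = 3/47 = 0.063830: log2(p) = -3.969626, -p*log2(p) = 0.253380
  p = 2/47 = 0.042553: log2(p) = -4.554589, -p*log2(p) = 0.193812
H = 0.529222 + 0.530663 + 0.456638 + 0.253380 + 0.193812 = 1.963715

H = 1.9637 bits/symbol


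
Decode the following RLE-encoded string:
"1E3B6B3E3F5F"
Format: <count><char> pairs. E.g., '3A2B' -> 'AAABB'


Expanding each <count><char> pair:
  1E -> 'E'
  3B -> 'BBB'
  6B -> 'BBBBBB'
  3E -> 'EEE'
  3F -> 'FFF'
  5F -> 'FFFFF'

Decoded = EBBBBBBBBBEEEFFFFFFFF


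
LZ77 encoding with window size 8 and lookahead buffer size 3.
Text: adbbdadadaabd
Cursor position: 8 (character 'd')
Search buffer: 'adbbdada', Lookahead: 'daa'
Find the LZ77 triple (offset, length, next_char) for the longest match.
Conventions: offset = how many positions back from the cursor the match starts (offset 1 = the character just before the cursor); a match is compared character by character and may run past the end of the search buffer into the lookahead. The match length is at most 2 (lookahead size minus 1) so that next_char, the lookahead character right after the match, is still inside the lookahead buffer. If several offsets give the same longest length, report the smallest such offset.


Try each offset into the search buffer:
  offset=1 (pos 7, char 'a'): match length 0
  offset=2 (pos 6, char 'd'): match length 2
  offset=3 (pos 5, char 'a'): match length 0
  offset=4 (pos 4, char 'd'): match length 2
  offset=5 (pos 3, char 'b'): match length 0
  offset=6 (pos 2, char 'b'): match length 0
  offset=7 (pos 1, char 'd'): match length 1
  offset=8 (pos 0, char 'a'): match length 0
Longest match has length 2, found at offsets 2, 4; take the smallest, offset 2.
next_char = character at position 8 + 2 = 10 -> 'a'

Best match: offset=2, length=2 (matching 'da' starting at position 6)
LZ77 triple: (2, 2, 'a')


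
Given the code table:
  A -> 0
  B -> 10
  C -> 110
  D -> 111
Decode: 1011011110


Decoding:
10 -> B
110 -> C
111 -> D
10 -> B


Result: BCDB


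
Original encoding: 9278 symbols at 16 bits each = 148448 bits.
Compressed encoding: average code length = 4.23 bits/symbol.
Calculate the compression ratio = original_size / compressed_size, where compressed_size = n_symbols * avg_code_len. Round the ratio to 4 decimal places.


original_size = n_symbols * orig_bits = 9278 * 16 = 148448 bits
compressed_size = n_symbols * avg_code_len = 9278 * 4.23 = 39245.94 bits
ratio = original_size / compressed_size = 148448 / 39245.94 = 3.7825

Compression ratio = 3.7825


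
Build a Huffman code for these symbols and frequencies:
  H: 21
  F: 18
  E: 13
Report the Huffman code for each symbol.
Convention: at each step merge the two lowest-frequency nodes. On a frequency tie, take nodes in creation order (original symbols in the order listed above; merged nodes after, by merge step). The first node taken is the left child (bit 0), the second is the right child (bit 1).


Huffman tree construction:
Step 1: Merge E(13) + F(18) = 31
Step 2: Merge H(21) + (E+F)(31) = 52
Read each symbol's code off the tree from the root (left child = 0, right child = 1).

Codes:
  H: 0 (length 1)
  F: 11 (length 2)
  E: 10 (length 2)
Average code length: 83/52 = 1.5962 bits/symbol


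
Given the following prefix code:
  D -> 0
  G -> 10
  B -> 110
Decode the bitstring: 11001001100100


Decoding step by step:
Bits 110 -> B
Bits 0 -> D
Bits 10 -> G
Bits 0 -> D
Bits 110 -> B
Bits 0 -> D
Bits 10 -> G
Bits 0 -> D


Decoded message: BDGDBDGD


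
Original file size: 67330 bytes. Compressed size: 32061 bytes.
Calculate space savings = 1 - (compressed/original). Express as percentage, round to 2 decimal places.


ratio = compressed/original = 32061/67330 = 0.476177
savings = 1 - ratio = 1 - 0.476177 = 0.523823
as a percentage: 0.523823 * 100 = 52.38%

Space savings = 1 - 32061/67330 = 52.38%


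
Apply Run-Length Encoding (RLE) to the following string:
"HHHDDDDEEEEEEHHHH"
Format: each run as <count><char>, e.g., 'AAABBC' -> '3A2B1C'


Scanning runs left to right:
  i=0: run of 'H' x 3 -> '3H'
  i=3: run of 'D' x 4 -> '4D'
  i=7: run of 'E' x 6 -> '6E'
  i=13: run of 'H' x 4 -> '4H'

RLE = 3H4D6E4H


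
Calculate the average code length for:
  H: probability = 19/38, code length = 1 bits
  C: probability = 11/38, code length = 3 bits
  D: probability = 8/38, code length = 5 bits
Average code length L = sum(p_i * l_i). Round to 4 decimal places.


Weighted contributions p_i * l_i:
  H: (19/38) * 1 = 19/38
  C: (11/38) * 3 = 33/38
  D: (8/38) * 5 = 40/38
Sum = (19 + 33 + 40)/38 = 92/38

L = 92/38 = 2.4211 bits/symbol


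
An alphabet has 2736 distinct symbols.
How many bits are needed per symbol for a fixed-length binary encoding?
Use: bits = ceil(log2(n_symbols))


log2(2736) = 11.4179
Bracket: 2^11 = 2048 < 2736 <= 2^12 = 4096
So ceil(log2(2736)) = 12

bits = ceil(log2(2736)) = ceil(11.4179) = 12 bits


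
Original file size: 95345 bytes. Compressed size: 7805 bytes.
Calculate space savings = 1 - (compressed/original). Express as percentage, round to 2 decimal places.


ratio = compressed/original = 7805/95345 = 0.081861
savings = 1 - ratio = 1 - 0.081861 = 0.918139
as a percentage: 0.918139 * 100 = 91.81%

Space savings = 1 - 7805/95345 = 91.81%


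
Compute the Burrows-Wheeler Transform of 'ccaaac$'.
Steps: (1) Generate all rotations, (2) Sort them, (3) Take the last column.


Rotations (sorted):
  0: $ccaaac -> last char: c
  1: aaac$cc -> last char: c
  2: aac$cca -> last char: a
  3: ac$ccaa -> last char: a
  4: c$ccaaa -> last char: a
  5: caaac$c -> last char: c
  6: ccaaac$ -> last char: $


BWT = ccaaac$


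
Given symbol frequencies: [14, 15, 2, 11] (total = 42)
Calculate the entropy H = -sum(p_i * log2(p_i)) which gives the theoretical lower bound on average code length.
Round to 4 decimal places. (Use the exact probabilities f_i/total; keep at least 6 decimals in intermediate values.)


Per-symbol terms -p_i * log2(p_i) with p_i = f_i/42:
  p = 14/42 = 0.333333: log2(p) = -1.584963, -p*log2(p) = 0.528321
  p = 15/42 = 0.357143: log2(p) = -1.485427, -p*log2(p) = 0.530510
  p = 2/42 = 0.047619: log2(p) = -4.392317, -p*log2(p) = 0.209158
  p = 11/42 = 0.261905: log2(p) = -1.932886, -p*log2(p) = 0.506232
H = 0.528321 + 0.530510 + 0.209158 + 0.506232 = 1.774221

H = 1.7742 bits/symbol


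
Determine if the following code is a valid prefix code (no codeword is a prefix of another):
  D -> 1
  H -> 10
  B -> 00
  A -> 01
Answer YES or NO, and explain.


Checking each pair (does one codeword prefix another?):
  D='1' vs H='10': prefix -- VIOLATION

NO -- this is NOT a valid prefix code. D (1) is a prefix of H (10).


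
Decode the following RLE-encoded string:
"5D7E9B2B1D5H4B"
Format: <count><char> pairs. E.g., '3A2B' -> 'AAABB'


Expanding each <count><char> pair:
  5D -> 'DDDDD'
  7E -> 'EEEEEEE'
  9B -> 'BBBBBBBBB'
  2B -> 'BB'
  1D -> 'D'
  5H -> 'HHHHH'
  4B -> 'BBBB'

Decoded = DDDDDEEEEEEEBBBBBBBBBBBDHHHHHBBBB


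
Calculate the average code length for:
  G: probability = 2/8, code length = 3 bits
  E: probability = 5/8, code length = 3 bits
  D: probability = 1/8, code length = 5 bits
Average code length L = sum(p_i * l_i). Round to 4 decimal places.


Weighted contributions p_i * l_i:
  G: (2/8) * 3 = 6/8
  E: (5/8) * 3 = 15/8
  D: (1/8) * 5 = 5/8
Sum = (6 + 15 + 5)/8 = 26/8

L = 26/8 = 3.2500 bits/symbol


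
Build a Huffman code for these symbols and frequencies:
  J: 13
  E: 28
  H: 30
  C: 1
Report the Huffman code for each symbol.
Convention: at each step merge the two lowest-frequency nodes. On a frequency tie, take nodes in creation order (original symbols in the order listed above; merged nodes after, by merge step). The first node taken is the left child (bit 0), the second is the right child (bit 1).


Huffman tree construction:
Step 1: Merge C(1) + J(13) = 14
Step 2: Merge (C+J)(14) + E(28) = 42
Step 3: Merge H(30) + ((C+J)+E)(42) = 72
Read each symbol's code off the tree from the root (left child = 0, right child = 1).

Codes:
  J: 101 (length 3)
  E: 11 (length 2)
  H: 0 (length 1)
  C: 100 (length 3)
Average code length: 128/72 = 1.7778 bits/symbol


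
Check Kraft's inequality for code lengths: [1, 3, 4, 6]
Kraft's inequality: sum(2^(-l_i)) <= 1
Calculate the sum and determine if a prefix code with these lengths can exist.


Sum = 2^(-1) + 2^(-3) + 2^(-4) + 2^(-6)
    = 0.5 + 0.125 + 0.0625 + 0.015625
    = 45/64 = 0.703125
Since 0.703125 <= 1, Kraft's inequality IS satisfied.
A prefix code with these lengths CAN exist.

Kraft sum = 0.703125. Satisfied.


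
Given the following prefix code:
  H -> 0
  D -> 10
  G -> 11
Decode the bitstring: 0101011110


Decoding step by step:
Bits 0 -> H
Bits 10 -> D
Bits 10 -> D
Bits 11 -> G
Bits 11 -> G
Bits 0 -> H


Decoded message: HDDGGH


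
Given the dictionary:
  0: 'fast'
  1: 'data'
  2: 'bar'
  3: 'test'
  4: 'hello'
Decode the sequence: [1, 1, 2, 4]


Look up each index in the dictionary:
  1 -> 'data'
  1 -> 'data'
  2 -> 'bar'
  4 -> 'hello'

Decoded: "data data bar hello"


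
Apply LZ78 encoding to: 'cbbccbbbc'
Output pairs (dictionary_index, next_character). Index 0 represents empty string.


LZ78 encoding steps:
Dictionary: {0: ''}
Step 1: w='' (idx 0), next='c' -> output (0, 'c'), add 'c' as idx 1
Step 2: w='' (idx 0), next='b' -> output (0, 'b'), add 'b' as idx 2
Step 3: w='b' (idx 2), next='c' -> output (2, 'c'), add 'bc' as idx 3
Step 4: w='c' (idx 1), next='b' -> output (1, 'b'), add 'cb' as idx 4
Step 5: w='b' (idx 2), next='b' -> output (2, 'b'), add 'bb' as idx 5
Step 6: w='c' (idx 1), end of input -> output (1, '')


Encoded: [(0, 'c'), (0, 'b'), (2, 'c'), (1, 'b'), (2, 'b'), (1, '')]


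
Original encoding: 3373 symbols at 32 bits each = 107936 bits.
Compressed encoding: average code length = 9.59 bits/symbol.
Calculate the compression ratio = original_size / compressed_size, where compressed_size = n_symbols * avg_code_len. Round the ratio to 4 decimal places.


original_size = n_symbols * orig_bits = 3373 * 32 = 107936 bits
compressed_size = n_symbols * avg_code_len = 3373 * 9.59 = 32347.07 bits
ratio = original_size / compressed_size = 107936 / 32347.07 = 3.3368

Compression ratio = 3.3368


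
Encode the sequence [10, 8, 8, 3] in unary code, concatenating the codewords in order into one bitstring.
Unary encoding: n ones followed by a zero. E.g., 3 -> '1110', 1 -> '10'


Encode each number as n ones followed by a terminating 0:
  10 -> 11111111110 (11 bits)
  8 -> 111111110 (9 bits)
  8 -> 111111110 (9 bits)
  3 -> 1110 (4 bits)
Total length = 11 + 9 + 9 + 4 = 33 bits.

Unary([10, 8, 8, 3]) = 111111111101111111101111111101110 (33 bits)


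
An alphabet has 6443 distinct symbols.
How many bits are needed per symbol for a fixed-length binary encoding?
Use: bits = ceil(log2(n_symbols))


log2(6443) = 12.6535
Bracket: 2^12 = 4096 < 6443 <= 2^13 = 8192
So ceil(log2(6443)) = 13

bits = ceil(log2(6443)) = ceil(12.6535) = 13 bits


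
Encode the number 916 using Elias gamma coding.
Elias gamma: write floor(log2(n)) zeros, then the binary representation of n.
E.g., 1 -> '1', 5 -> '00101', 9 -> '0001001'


num_bits = floor(log2(916)) + 1 = 10
leading_zeros = num_bits - 1 = 9
binary(916) = 1110010100

Elias gamma(916) = '000000000' + '1110010100' = 0000000001110010100 (19 bits)


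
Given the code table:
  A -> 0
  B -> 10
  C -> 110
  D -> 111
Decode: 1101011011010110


Decoding:
110 -> C
10 -> B
110 -> C
110 -> C
10 -> B
110 -> C


Result: CBCCBC


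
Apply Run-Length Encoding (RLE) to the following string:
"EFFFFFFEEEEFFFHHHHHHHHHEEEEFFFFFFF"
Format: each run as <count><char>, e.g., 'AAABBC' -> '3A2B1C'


Scanning runs left to right:
  i=0: run of 'E' x 1 -> '1E'
  i=1: run of 'F' x 6 -> '6F'
  i=7: run of 'E' x 4 -> '4E'
  i=11: run of 'F' x 3 -> '3F'
  i=14: run of 'H' x 9 -> '9H'
  i=23: run of 'E' x 4 -> '4E'
  i=27: run of 'F' x 7 -> '7F'

RLE = 1E6F4E3F9H4E7F


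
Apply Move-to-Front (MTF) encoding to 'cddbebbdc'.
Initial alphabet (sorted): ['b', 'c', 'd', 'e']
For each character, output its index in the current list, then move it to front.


MTF encoding:
'c': index 1 in ['b', 'c', 'd', 'e'] -> ['c', 'b', 'd', 'e']
'd': index 2 in ['c', 'b', 'd', 'e'] -> ['d', 'c', 'b', 'e']
'd': index 0 in ['d', 'c', 'b', 'e'] -> ['d', 'c', 'b', 'e']
'b': index 2 in ['d', 'c', 'b', 'e'] -> ['b', 'd', 'c', 'e']
'e': index 3 in ['b', 'd', 'c', 'e'] -> ['e', 'b', 'd', 'c']
'b': index 1 in ['e', 'b', 'd', 'c'] -> ['b', 'e', 'd', 'c']
'b': index 0 in ['b', 'e', 'd', 'c'] -> ['b', 'e', 'd', 'c']
'd': index 2 in ['b', 'e', 'd', 'c'] -> ['d', 'b', 'e', 'c']
'c': index 3 in ['d', 'b', 'e', 'c'] -> ['c', 'd', 'b', 'e']


Output: [1, 2, 0, 2, 3, 1, 0, 2, 3]


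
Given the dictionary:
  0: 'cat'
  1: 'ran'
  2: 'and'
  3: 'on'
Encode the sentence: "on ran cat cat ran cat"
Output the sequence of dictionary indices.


Look up each word in the dictionary:
  'on' -> 3
  'ran' -> 1
  'cat' -> 0
  'cat' -> 0
  'ran' -> 1
  'cat' -> 0

Encoded: [3, 1, 0, 0, 1, 0]


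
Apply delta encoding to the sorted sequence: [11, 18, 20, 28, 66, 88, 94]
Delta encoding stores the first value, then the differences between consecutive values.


First value: 11
Deltas:
  18 - 11 = 7
  20 - 18 = 2
  28 - 20 = 8
  66 - 28 = 38
  88 - 66 = 22
  94 - 88 = 6


Delta encoded: [11, 7, 2, 8, 38, 22, 6]


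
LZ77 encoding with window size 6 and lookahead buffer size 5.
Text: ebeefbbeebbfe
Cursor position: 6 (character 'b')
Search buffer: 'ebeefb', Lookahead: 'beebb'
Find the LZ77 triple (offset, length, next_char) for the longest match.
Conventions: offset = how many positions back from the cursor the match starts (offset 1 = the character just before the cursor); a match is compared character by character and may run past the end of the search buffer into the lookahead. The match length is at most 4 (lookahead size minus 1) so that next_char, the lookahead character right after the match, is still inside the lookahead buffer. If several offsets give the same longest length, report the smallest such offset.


Try each offset into the search buffer:
  offset=1 (pos 5, char 'b'): match length 1
  offset=2 (pos 4, char 'f'): match length 0
  offset=3 (pos 3, char 'e'): match length 0
  offset=4 (pos 2, char 'e'): match length 0
  offset=5 (pos 1, char 'b'): match length 3
  offset=6 (pos 0, char 'e'): match length 0
Longest match has length 3 at offset 5.
next_char = character at position 6 + 3 = 9 -> 'b'

Best match: offset=5, length=3 (matching 'bee' starting at position 1)
LZ77 triple: (5, 3, 'b')


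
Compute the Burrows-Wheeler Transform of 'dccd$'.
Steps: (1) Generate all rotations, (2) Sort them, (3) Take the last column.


Rotations (sorted):
  0: $dccd -> last char: d
  1: ccd$d -> last char: d
  2: cd$dc -> last char: c
  3: d$dcc -> last char: c
  4: dccd$ -> last char: $


BWT = ddcc$


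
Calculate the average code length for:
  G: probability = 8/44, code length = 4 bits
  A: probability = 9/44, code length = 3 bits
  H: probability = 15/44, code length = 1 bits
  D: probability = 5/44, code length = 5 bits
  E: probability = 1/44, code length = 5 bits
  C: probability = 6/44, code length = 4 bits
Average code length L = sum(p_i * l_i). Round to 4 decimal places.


Weighted contributions p_i * l_i:
  G: (8/44) * 4 = 32/44
  A: (9/44) * 3 = 27/44
  H: (15/44) * 1 = 15/44
  D: (5/44) * 5 = 25/44
  E: (1/44) * 5 = 5/44
  C: (6/44) * 4 = 24/44
Sum = (32 + 27 + 15 + 25 + 5 + 24)/44 = 128/44

L = 128/44 = 2.9091 bits/symbol


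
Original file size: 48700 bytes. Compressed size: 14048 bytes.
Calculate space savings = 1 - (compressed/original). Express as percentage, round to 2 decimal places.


ratio = compressed/original = 14048/48700 = 0.28846
savings = 1 - ratio = 1 - 0.28846 = 0.71154
as a percentage: 0.71154 * 100 = 71.15%

Space savings = 1 - 14048/48700 = 71.15%
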